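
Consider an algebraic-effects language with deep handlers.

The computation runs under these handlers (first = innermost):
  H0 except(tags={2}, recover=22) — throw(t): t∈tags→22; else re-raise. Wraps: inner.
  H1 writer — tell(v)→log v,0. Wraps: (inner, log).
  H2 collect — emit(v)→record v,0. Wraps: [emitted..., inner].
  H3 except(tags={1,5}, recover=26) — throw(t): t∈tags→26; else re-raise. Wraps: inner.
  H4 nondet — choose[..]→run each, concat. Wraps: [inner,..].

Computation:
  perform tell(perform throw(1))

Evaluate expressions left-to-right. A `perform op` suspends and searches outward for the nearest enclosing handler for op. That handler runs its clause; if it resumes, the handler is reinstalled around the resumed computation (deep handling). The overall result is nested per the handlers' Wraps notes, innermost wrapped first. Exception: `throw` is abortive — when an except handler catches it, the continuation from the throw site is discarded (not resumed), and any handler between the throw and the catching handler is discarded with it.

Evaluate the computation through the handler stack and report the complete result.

Answer: [26]

Evaluation trace:
throw(1) @ H0 re-raised
throw(1) @ H3 caught ⇒ 26
H4 returns [26]
= [26]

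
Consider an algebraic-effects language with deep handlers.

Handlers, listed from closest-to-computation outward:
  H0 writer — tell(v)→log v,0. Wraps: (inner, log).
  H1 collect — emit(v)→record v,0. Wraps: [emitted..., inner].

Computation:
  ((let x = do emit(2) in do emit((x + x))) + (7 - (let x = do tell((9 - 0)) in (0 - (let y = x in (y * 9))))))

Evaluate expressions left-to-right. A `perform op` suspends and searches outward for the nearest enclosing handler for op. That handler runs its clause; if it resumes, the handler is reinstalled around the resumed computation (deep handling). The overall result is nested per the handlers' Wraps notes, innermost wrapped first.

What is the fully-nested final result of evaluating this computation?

Answer: [2, 0, (7, (9))]

Step-by-step:
emit(2) @ H1 ⇒ out+=2
emit(0) @ H1 ⇒ out+=0
tell(9) @ H0 ⇒ log+=9
H0 returns (7, (9))
H1 returns [2, 0, (7, (9))]
= [2, 0, (7, (9))]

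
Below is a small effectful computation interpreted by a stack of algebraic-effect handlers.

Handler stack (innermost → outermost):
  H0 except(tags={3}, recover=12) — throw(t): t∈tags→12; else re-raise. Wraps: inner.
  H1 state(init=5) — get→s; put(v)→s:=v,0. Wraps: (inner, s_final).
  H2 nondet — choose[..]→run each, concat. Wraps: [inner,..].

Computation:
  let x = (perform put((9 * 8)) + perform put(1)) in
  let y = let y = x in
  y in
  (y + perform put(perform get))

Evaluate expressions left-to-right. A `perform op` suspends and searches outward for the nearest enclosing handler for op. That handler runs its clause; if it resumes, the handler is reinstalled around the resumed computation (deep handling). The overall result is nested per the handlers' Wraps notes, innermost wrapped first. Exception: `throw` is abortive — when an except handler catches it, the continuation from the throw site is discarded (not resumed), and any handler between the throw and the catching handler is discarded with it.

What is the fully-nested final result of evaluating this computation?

Step-by-step:
put(72) @ H1 ⇒ s:=72
put(1) @ H1 ⇒ s:=1
get @ H1 ⇒ 1
put(1) @ H1 ⇒ s:=1
H0 returns 0
H1 returns (0, 1)
H2 returns [(0, 1)]
= [(0, 1)]

Answer: [(0, 1)]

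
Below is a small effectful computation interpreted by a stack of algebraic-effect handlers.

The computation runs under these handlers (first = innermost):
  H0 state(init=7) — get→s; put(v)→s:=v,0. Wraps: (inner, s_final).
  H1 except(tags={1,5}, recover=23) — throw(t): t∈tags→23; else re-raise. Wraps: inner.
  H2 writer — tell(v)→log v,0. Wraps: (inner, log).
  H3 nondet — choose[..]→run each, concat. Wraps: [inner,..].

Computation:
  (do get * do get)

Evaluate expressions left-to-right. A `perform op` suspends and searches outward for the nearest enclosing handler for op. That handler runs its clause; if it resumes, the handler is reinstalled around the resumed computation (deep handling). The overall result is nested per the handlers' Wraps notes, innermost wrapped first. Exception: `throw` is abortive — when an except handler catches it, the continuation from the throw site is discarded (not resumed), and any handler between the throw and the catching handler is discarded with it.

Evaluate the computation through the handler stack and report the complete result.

Answer: [((49, 7), ())]

Step-by-step:
get @ H0 ⇒ 7
get @ H0 ⇒ 7
H0 returns (49, 7)
H1 returns (49, 7)
H2 returns ((49, 7), ())
H3 returns [((49, 7), ())]
= [((49, 7), ())]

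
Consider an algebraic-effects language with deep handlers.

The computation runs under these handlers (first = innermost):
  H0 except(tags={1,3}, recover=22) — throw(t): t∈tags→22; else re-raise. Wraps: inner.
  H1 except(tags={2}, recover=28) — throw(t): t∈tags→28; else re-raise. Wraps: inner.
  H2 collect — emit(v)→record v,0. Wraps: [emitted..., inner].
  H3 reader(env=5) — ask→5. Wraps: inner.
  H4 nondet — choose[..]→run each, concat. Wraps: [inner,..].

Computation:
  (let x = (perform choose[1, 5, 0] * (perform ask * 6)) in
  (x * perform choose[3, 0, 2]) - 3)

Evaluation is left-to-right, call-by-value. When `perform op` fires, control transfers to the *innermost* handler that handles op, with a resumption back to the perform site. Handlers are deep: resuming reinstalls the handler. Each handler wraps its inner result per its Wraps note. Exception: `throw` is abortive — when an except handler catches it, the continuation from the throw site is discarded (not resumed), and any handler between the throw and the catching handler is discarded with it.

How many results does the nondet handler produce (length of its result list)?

Working:
choose[1, 5, 0] @ H4
  branch[0] choose=1:
    ask @ H3 ⇒ 5
    choose[3, 0, 2] @ H4
      branch[0] choose=3:
        H0 returns 87
        H1 returns 87
        H2 returns [87]
        H3 returns [87]
        H4 returns [[87]]
      branch[1] choose=0:
        H0 returns -3
        H1 returns -3
        H2 returns [-3]
        H3 returns [-3]
        H4 returns [[-3]]
      branch[2] choose=2:
        H0 returns 57
        H1 returns 57
        H2 returns [57]
        H3 returns [57]
        H4 returns [[57]]
  branch[1] choose=5:
    ask @ H3 ⇒ 5
    choose[3, 0, 2] @ H4
      branch[0] choose=3:
        H0 returns 447
        H1 returns 447
        H2 returns [447]
        H3 returns [447]
        H4 returns [[447]]
      branch[1] choose=0:
        H0 returns -3
        H1 returns -3
        H2 returns [-3]
        H3 returns [-3]
        H4 returns [[-3]]
      branch[2] choose=2:
        H0 returns 297
        H1 returns 297
        H2 returns [297]
        H3 returns [297]
        H4 returns [[297]]
  branch[2] choose=0:
    ask @ H3 ⇒ 5
    choose[3, 0, 2] @ H4
      branch[0] choose=3:
        H0 returns -3
        H1 returns -3
        H2 returns [-3]
        H3 returns [-3]
        H4 returns [[-3]]
      branch[1] choose=0:
        H0 returns -3
        H1 returns -3
        H2 returns [-3]
        H3 returns [-3]
        H4 returns [[-3]]
      branch[2] choose=2:
        H0 returns -3
        H1 returns -3
        H2 returns [-3]
        H3 returns [-3]
        H4 returns [[-3]]
= [[87], [-3], [57], [447], [-3], [297], [-3], [-3], [-3]]

Answer: 9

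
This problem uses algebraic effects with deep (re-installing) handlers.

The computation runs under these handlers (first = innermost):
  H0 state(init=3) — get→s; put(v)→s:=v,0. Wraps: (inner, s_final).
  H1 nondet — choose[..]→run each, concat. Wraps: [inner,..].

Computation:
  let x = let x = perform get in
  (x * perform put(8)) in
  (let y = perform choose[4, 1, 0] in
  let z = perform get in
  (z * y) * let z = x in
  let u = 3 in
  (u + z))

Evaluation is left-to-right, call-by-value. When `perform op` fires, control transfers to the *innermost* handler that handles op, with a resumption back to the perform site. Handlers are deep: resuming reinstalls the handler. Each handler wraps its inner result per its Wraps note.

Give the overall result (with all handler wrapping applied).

Working:
get @ H0 ⇒ 3
put(8) @ H0 ⇒ s:=8
choose[4, 1, 0] @ H1
  branch[0] choose=4:
    get @ H0 ⇒ 8
    H0 returns (96, 8)
    H1 returns [(96, 8)]
  branch[1] choose=1:
    get @ H0 ⇒ 8
    H0 returns (24, 8)
    H1 returns [(24, 8)]
  branch[2] choose=0:
    get @ H0 ⇒ 8
    H0 returns (0, 8)
    H1 returns [(0, 8)]
= [(96, 8), (24, 8), (0, 8)]

Answer: [(96, 8), (24, 8), (0, 8)]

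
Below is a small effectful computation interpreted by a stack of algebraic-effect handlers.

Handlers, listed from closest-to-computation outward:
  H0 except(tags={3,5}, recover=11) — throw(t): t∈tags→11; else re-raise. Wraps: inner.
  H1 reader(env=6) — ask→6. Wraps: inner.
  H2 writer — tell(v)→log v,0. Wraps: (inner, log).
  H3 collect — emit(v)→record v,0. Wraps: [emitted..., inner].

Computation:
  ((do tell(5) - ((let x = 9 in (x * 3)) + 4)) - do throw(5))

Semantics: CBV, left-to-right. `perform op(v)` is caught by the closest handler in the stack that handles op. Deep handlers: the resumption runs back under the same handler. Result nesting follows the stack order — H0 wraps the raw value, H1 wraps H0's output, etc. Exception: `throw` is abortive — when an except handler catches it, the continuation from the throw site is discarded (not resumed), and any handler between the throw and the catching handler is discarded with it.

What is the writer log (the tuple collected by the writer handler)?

Evaluation trace:
tell(5) @ H2 ⇒ log+=5
throw(5) @ H0 caught ⇒ 11
H1 returns 11
H2 returns (11, (5))
H3 returns [(11, (5))]
= [(11, (5))]

Answer: (5)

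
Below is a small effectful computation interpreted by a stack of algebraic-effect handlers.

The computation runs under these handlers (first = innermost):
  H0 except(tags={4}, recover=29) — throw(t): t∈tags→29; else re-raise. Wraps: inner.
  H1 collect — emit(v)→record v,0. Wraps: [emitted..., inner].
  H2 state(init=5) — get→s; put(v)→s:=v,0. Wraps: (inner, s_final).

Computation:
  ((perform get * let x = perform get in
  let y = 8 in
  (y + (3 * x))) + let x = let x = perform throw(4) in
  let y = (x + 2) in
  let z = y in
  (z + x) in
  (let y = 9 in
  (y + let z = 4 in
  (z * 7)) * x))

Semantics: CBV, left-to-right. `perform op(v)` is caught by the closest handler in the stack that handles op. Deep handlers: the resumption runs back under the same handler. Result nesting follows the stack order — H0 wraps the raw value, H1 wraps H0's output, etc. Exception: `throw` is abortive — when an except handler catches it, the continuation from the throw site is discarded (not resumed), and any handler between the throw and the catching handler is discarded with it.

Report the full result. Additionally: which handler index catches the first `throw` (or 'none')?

Step-by-step:
get @ H2 ⇒ 5
get @ H2 ⇒ 5
throw(4) @ H0 caught ⇒ 29
H1 returns [29]
H2 returns ([29], 5)
= ([29], 5)

Answer: ([29], 5) ; first throw caught by: H0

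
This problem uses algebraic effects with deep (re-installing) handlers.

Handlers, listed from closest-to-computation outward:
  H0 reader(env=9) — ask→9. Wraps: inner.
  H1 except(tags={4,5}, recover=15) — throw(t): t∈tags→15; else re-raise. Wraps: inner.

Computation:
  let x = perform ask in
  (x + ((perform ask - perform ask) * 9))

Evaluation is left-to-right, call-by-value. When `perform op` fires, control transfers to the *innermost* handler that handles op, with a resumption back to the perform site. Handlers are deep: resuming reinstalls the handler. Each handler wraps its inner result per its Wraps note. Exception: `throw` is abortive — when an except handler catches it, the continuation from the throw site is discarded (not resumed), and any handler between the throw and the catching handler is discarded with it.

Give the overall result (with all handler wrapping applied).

Working:
ask @ H0 ⇒ 9
ask @ H0 ⇒ 9
ask @ H0 ⇒ 9
H0 returns 9
H1 returns 9
= 9

Answer: 9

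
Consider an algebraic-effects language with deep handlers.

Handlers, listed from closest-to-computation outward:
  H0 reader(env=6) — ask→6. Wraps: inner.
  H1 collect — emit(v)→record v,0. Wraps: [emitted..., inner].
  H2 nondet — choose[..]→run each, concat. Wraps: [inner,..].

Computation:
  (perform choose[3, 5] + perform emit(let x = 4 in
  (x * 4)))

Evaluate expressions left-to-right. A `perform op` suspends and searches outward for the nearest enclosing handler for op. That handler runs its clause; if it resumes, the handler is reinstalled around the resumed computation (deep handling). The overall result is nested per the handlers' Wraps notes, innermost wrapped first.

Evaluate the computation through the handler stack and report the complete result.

Answer: [[16, 3], [16, 5]]

Step-by-step:
choose[3, 5] @ H2
  branch[0] choose=3:
    emit(16) @ H1 ⇒ out+=16
    H0 returns 3
    H1 returns [16, 3]
    H2 returns [[16, 3]]
  branch[1] choose=5:
    emit(16) @ H1 ⇒ out+=16
    H0 returns 5
    H1 returns [16, 5]
    H2 returns [[16, 5]]
= [[16, 3], [16, 5]]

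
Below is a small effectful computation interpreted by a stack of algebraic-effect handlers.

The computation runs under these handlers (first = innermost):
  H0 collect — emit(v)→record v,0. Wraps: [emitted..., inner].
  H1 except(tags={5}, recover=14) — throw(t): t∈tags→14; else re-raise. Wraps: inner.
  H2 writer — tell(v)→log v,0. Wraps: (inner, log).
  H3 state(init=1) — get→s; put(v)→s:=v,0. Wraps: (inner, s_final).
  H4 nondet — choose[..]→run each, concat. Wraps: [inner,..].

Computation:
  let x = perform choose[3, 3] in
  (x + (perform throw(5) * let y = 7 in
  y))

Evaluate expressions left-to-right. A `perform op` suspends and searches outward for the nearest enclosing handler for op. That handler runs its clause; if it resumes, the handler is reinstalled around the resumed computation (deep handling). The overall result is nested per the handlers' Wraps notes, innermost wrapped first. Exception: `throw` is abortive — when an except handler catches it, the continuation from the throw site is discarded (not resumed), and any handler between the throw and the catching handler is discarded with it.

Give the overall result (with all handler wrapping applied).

Evaluation trace:
choose[3, 3] @ H4
  branch[0] choose=3:
    throw(5) @ H1 caught ⇒ 14
    H2 returns (14, ())
    H3 returns ((14, ()), 1)
    H4 returns [((14, ()), 1)]
  branch[1] choose=3:
    throw(5) @ H1 caught ⇒ 14
    H2 returns (14, ())
    H3 returns ((14, ()), 1)
    H4 returns [((14, ()), 1)]
= [((14, ()), 1), ((14, ()), 1)]

Answer: [((14, ()), 1), ((14, ()), 1)]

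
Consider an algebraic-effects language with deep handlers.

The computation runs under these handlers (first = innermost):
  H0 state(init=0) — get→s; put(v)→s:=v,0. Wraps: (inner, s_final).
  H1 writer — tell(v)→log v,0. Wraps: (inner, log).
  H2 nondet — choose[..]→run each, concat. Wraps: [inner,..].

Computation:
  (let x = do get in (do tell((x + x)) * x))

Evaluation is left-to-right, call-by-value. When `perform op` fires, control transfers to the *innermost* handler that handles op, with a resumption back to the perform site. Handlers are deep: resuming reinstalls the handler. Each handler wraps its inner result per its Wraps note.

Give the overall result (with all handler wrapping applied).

Answer: [((0, 0), (0))]

Working:
get @ H0 ⇒ 0
tell(0) @ H1 ⇒ log+=0
H0 returns (0, 0)
H1 returns ((0, 0), (0))
H2 returns [((0, 0), (0))]
= [((0, 0), (0))]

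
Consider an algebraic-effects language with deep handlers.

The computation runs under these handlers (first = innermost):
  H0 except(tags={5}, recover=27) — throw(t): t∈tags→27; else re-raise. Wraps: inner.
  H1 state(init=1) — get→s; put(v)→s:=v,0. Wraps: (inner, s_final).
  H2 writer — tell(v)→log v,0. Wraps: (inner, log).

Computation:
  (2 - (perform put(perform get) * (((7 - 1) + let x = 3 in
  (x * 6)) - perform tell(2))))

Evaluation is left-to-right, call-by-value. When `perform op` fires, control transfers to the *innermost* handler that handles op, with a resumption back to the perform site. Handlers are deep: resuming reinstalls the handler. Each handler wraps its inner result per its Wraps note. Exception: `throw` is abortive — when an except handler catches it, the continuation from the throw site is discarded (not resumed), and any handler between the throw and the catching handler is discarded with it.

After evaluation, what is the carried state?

Answer: 1

Step-by-step:
get @ H1 ⇒ 1
put(1) @ H1 ⇒ s:=1
tell(2) @ H2 ⇒ log+=2
H0 returns 2
H1 returns (2, 1)
H2 returns ((2, 1), (2))
= ((2, 1), (2))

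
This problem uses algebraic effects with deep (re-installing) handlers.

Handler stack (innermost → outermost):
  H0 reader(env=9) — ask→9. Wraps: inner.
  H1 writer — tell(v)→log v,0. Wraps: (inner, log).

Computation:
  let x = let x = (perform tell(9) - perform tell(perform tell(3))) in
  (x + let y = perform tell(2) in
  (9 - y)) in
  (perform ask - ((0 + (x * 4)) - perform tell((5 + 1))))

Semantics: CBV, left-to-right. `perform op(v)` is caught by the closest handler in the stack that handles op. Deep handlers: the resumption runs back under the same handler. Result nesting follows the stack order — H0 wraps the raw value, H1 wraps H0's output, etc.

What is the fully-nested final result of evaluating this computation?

Working:
tell(9) @ H1 ⇒ log+=9
tell(3) @ H1 ⇒ log+=3
tell(0) @ H1 ⇒ log+=0
tell(2) @ H1 ⇒ log+=2
ask @ H0 ⇒ 9
tell(6) @ H1 ⇒ log+=6
H0 returns -27
H1 returns (-27, (9, 3, 0, 2, 6))
= (-27, (9, 3, 0, 2, 6))

Answer: (-27, (9, 3, 0, 2, 6))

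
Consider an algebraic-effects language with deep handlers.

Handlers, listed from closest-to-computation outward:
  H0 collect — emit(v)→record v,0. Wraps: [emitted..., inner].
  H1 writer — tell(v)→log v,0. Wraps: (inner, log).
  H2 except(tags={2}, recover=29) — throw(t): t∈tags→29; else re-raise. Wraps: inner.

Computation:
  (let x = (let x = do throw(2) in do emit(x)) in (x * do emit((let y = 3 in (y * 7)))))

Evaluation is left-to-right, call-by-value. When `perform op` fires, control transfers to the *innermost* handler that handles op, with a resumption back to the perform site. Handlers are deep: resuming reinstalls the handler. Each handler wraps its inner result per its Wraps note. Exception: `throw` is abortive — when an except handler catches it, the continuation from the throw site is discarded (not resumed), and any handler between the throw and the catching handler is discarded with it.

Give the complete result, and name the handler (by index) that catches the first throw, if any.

Answer: 29 ; first throw caught by: H2

Evaluation trace:
throw(2) @ H2 caught ⇒ 29
= 29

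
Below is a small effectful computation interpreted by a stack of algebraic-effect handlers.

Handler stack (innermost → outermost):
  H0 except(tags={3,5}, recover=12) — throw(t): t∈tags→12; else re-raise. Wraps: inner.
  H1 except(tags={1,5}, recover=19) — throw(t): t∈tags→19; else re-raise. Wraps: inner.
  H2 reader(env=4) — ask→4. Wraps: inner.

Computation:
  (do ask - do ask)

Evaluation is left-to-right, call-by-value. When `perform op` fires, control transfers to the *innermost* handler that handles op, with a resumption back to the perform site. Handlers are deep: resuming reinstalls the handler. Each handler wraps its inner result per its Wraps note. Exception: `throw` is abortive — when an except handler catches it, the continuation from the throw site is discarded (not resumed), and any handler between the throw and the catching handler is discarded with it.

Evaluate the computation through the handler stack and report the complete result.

Evaluation trace:
ask @ H2 ⇒ 4
ask @ H2 ⇒ 4
H0 returns 0
H1 returns 0
H2 returns 0
= 0

Answer: 0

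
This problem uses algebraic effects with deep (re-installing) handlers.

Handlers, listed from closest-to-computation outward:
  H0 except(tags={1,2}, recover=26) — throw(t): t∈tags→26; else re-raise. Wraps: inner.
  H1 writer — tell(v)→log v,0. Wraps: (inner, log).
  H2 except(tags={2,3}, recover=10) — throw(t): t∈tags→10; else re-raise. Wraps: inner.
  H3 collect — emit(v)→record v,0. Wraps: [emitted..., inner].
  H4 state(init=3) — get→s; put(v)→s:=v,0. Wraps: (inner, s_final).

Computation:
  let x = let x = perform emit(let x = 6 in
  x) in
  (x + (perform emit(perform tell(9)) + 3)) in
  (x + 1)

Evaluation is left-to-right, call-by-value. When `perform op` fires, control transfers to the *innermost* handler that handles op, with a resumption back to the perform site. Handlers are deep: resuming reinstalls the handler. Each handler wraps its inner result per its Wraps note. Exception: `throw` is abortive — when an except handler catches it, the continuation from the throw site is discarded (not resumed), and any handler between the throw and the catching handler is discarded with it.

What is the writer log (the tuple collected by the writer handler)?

Answer: (9)

Evaluation trace:
emit(6) @ H3 ⇒ out+=6
tell(9) @ H1 ⇒ log+=9
emit(0) @ H3 ⇒ out+=0
H0 returns 4
H1 returns (4, (9))
H2 returns (4, (9))
H3 returns [6, 0, (4, (9))]
H4 returns ([6, 0, (4, (9))], 3)
= ([6, 0, (4, (9))], 3)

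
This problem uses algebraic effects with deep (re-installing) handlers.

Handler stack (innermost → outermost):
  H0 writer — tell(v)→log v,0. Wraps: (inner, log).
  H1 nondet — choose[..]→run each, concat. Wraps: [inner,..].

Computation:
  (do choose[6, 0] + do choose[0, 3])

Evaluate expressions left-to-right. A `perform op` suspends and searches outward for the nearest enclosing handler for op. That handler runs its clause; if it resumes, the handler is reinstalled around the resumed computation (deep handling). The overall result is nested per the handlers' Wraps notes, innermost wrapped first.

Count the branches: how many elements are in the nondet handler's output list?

Answer: 4

Working:
choose[6, 0] @ H1
  branch[0] choose=6:
    choose[0, 3] @ H1
      branch[0] choose=0:
        H0 returns (6, ())
        H1 returns [(6, ())]
      branch[1] choose=3:
        H0 returns (9, ())
        H1 returns [(9, ())]
  branch[1] choose=0:
    choose[0, 3] @ H1
      branch[0] choose=0:
        H0 returns (0, ())
        H1 returns [(0, ())]
      branch[1] choose=3:
        H0 returns (3, ())
        H1 returns [(3, ())]
= [(6, ()), (9, ()), (0, ()), (3, ())]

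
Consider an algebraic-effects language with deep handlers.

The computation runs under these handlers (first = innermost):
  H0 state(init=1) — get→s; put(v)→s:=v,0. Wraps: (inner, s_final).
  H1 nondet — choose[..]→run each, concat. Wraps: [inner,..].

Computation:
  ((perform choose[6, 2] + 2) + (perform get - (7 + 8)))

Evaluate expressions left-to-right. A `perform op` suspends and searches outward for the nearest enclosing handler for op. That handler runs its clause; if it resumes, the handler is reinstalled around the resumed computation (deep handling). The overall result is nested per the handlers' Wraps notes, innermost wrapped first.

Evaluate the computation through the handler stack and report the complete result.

Answer: [(-6, 1), (-10, 1)]

Working:
choose[6, 2] @ H1
  branch[0] choose=6:
    get @ H0 ⇒ 1
    H0 returns (-6, 1)
    H1 returns [(-6, 1)]
  branch[1] choose=2:
    get @ H0 ⇒ 1
    H0 returns (-10, 1)
    H1 returns [(-10, 1)]
= [(-6, 1), (-10, 1)]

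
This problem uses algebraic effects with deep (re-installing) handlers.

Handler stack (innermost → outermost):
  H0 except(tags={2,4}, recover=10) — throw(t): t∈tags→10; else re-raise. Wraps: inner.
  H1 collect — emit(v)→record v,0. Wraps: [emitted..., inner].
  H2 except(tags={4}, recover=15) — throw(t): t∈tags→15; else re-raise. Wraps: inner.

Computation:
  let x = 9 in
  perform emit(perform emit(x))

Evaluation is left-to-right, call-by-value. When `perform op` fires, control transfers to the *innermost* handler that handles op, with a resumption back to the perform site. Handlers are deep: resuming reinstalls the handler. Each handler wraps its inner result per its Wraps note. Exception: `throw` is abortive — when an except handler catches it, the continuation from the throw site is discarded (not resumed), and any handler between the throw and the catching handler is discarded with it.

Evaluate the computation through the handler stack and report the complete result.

Answer: [9, 0, 0]

Evaluation trace:
emit(9) @ H1 ⇒ out+=9
emit(0) @ H1 ⇒ out+=0
H0 returns 0
H1 returns [9, 0, 0]
H2 returns [9, 0, 0]
= [9, 0, 0]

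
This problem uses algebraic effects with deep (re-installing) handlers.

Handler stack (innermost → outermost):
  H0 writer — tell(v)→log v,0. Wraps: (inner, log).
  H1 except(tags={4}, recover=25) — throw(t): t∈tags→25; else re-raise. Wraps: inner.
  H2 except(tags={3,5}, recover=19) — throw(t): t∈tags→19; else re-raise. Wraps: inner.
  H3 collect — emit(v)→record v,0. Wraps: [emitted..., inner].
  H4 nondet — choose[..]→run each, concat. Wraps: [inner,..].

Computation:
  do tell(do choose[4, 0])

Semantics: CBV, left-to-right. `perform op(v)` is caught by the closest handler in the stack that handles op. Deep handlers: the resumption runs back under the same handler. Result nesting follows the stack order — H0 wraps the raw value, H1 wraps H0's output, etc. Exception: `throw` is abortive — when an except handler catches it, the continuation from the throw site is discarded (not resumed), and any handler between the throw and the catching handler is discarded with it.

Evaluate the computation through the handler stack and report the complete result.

Answer: [[(0, (4))], [(0, (0))]]

Step-by-step:
choose[4, 0] @ H4
  branch[0] choose=4:
    tell(4) @ H0 ⇒ log+=4
    H0 returns (0, (4))
    H1 returns (0, (4))
    H2 returns (0, (4))
    H3 returns [(0, (4))]
    H4 returns [[(0, (4))]]
  branch[1] choose=0:
    tell(0) @ H0 ⇒ log+=0
    H0 returns (0, (0))
    H1 returns (0, (0))
    H2 returns (0, (0))
    H3 returns [(0, (0))]
    H4 returns [[(0, (0))]]
= [[(0, (4))], [(0, (0))]]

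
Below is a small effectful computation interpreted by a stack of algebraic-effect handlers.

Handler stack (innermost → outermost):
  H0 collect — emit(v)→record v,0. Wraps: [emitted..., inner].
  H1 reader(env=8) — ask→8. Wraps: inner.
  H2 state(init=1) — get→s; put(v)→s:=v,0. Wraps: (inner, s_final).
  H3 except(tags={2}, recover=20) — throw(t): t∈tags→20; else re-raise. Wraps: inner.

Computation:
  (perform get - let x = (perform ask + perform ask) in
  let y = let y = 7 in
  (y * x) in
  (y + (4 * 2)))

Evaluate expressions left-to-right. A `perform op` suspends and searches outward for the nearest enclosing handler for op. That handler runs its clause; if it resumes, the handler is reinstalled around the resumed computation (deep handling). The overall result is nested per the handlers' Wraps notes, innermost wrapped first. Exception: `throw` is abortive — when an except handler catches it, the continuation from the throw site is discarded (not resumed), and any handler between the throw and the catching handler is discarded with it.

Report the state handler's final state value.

Answer: 1

Working:
get @ H2 ⇒ 1
ask @ H1 ⇒ 8
ask @ H1 ⇒ 8
H0 returns [-119]
H1 returns [-119]
H2 returns ([-119], 1)
H3 returns ([-119], 1)
= ([-119], 1)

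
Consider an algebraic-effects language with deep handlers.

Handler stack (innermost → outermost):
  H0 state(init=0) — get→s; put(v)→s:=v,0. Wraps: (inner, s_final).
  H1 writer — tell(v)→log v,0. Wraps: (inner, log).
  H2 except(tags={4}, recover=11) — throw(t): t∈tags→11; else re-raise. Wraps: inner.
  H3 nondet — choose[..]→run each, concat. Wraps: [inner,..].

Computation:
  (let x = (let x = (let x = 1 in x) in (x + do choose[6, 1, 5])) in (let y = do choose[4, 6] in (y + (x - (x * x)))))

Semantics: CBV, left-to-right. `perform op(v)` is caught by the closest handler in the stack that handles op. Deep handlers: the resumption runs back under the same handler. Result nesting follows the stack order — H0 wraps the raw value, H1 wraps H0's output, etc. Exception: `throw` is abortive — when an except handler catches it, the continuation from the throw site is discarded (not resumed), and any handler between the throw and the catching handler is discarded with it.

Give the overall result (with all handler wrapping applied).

Step-by-step:
choose[6, 1, 5] @ H3
  branch[0] choose=6:
    choose[4, 6] @ H3
      branch[0] choose=4:
        H0 returns (-38, 0)
        H1 returns ((-38, 0), ())
        H2 returns ((-38, 0), ())
        H3 returns [((-38, 0), ())]
      branch[1] choose=6:
        H0 returns (-36, 0)
        H1 returns ((-36, 0), ())
        H2 returns ((-36, 0), ())
        H3 returns [((-36, 0), ())]
  branch[1] choose=1:
    choose[4, 6] @ H3
      branch[0] choose=4:
        H0 returns (2, 0)
        H1 returns ((2, 0), ())
        H2 returns ((2, 0), ())
        H3 returns [((2, 0), ())]
      branch[1] choose=6:
        H0 returns (4, 0)
        H1 returns ((4, 0), ())
        H2 returns ((4, 0), ())
        H3 returns [((4, 0), ())]
  branch[2] choose=5:
    choose[4, 6] @ H3
      branch[0] choose=4:
        H0 returns (-26, 0)
        H1 returns ((-26, 0), ())
        H2 returns ((-26, 0), ())
        H3 returns [((-26, 0), ())]
      branch[1] choose=6:
        H0 returns (-24, 0)
        H1 returns ((-24, 0), ())
        H2 returns ((-24, 0), ())
        H3 returns [((-24, 0), ())]
= [((-38, 0), ()), ((-36, 0), ()), ((2, 0), ()), ((4, 0), ()), ((-26, 0), ()), ((-24, 0), ())]

Answer: [((-38, 0), ()), ((-36, 0), ()), ((2, 0), ()), ((4, 0), ()), ((-26, 0), ()), ((-24, 0), ())]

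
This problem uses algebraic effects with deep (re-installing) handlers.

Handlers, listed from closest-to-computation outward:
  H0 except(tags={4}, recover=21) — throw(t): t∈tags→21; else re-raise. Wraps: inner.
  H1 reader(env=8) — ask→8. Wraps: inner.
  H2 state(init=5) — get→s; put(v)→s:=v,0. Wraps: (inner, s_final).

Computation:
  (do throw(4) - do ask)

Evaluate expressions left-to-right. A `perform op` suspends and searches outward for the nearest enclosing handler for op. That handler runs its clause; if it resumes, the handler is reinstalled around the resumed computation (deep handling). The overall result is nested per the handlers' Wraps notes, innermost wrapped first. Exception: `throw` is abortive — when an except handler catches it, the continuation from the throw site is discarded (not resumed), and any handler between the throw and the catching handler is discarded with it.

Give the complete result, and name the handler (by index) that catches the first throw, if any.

Answer: (21, 5) ; first throw caught by: H0

Evaluation trace:
throw(4) @ H0 caught ⇒ 21
H1 returns 21
H2 returns (21, 5)
= (21, 5)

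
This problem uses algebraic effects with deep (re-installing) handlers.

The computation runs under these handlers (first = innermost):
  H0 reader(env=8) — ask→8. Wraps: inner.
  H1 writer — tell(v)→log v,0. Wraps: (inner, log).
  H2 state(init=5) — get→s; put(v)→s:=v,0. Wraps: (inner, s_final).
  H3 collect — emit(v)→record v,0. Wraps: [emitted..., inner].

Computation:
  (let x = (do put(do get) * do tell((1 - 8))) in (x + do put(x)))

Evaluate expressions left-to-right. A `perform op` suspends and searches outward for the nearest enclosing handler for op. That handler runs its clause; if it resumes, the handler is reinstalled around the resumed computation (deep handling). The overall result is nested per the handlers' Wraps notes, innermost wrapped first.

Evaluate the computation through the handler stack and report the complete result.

Evaluation trace:
get @ H2 ⇒ 5
put(5) @ H2 ⇒ s:=5
tell(-7) @ H1 ⇒ log+=-7
put(0) @ H2 ⇒ s:=0
H0 returns 0
H1 returns (0, (-7))
H2 returns ((0, (-7)), 0)
H3 returns [((0, (-7)), 0)]
= [((0, (-7)), 0)]

Answer: [((0, (-7)), 0)]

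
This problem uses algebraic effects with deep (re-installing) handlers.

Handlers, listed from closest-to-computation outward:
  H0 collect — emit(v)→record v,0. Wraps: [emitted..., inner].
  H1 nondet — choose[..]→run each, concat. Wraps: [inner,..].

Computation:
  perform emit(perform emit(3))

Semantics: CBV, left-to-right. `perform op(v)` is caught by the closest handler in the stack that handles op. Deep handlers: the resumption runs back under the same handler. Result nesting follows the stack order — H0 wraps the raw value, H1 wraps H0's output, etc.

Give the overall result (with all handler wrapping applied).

Step-by-step:
emit(3) @ H0 ⇒ out+=3
emit(0) @ H0 ⇒ out+=0
H0 returns [3, 0, 0]
H1 returns [[3, 0, 0]]
= [[3, 0, 0]]

Answer: [[3, 0, 0]]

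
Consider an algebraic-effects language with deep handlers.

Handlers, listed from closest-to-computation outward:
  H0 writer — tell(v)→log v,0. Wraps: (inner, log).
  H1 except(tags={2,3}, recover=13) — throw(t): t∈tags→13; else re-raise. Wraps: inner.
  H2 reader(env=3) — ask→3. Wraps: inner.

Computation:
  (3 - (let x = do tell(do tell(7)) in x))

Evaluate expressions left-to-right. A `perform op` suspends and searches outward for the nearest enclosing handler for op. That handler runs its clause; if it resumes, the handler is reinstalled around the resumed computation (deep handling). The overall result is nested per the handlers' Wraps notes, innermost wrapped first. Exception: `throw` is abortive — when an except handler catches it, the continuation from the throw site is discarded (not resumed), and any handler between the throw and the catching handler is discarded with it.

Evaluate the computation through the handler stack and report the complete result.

Answer: (3, (7, 0))

Evaluation trace:
tell(7) @ H0 ⇒ log+=7
tell(0) @ H0 ⇒ log+=0
H0 returns (3, (7, 0))
H1 returns (3, (7, 0))
H2 returns (3, (7, 0))
= (3, (7, 0))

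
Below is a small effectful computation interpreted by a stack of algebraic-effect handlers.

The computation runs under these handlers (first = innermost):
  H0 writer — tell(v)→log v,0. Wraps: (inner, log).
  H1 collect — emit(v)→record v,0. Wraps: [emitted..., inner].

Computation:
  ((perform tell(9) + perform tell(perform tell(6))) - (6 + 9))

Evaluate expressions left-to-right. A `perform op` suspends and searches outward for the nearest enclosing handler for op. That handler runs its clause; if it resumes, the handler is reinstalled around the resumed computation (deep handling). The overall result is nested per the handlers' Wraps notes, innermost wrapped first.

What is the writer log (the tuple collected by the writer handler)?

Answer: (9, 6, 0)

Evaluation trace:
tell(9) @ H0 ⇒ log+=9
tell(6) @ H0 ⇒ log+=6
tell(0) @ H0 ⇒ log+=0
H0 returns (-15, (9, 6, 0))
H1 returns [(-15, (9, 6, 0))]
= [(-15, (9, 6, 0))]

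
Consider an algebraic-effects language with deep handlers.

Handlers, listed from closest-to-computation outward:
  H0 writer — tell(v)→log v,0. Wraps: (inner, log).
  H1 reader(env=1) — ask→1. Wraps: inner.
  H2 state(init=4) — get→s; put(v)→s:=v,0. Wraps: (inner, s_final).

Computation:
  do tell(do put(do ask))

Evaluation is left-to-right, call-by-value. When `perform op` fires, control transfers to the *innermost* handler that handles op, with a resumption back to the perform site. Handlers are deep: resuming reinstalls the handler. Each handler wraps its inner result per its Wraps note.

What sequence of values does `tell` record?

Evaluation trace:
ask @ H1 ⇒ 1
put(1) @ H2 ⇒ s:=1
tell(0) @ H0 ⇒ log+=0
H0 returns (0, (0))
H1 returns (0, (0))
H2 returns ((0, (0)), 1)
= ((0, (0)), 1)

Answer: (0)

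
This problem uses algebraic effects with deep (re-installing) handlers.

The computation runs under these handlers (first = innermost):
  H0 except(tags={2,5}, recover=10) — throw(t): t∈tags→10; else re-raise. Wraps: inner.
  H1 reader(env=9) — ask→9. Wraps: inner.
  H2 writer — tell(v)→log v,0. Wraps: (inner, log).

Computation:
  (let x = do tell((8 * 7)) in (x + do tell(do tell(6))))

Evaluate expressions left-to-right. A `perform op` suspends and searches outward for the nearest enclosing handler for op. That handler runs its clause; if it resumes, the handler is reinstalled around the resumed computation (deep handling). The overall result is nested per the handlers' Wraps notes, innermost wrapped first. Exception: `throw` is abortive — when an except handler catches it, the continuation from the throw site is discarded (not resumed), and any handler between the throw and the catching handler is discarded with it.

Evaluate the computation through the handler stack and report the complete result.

Answer: (0, (56, 6, 0))

Evaluation trace:
tell(56) @ H2 ⇒ log+=56
tell(6) @ H2 ⇒ log+=6
tell(0) @ H2 ⇒ log+=0
H0 returns 0
H1 returns 0
H2 returns (0, (56, 6, 0))
= (0, (56, 6, 0))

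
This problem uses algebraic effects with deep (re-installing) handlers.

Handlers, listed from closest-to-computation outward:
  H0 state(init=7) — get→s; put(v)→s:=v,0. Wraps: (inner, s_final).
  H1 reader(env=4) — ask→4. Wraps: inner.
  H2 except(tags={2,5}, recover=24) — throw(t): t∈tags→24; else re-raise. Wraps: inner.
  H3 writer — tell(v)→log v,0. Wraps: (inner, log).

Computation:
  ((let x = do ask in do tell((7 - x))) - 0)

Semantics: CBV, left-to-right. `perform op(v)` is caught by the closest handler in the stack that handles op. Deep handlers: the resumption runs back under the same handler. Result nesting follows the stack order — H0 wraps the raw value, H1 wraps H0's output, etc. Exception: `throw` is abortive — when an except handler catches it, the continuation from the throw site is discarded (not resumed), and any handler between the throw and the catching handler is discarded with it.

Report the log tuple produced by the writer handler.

Working:
ask @ H1 ⇒ 4
tell(3) @ H3 ⇒ log+=3
H0 returns (0, 7)
H1 returns (0, 7)
H2 returns (0, 7)
H3 returns ((0, 7), (3))
= ((0, 7), (3))

Answer: (3)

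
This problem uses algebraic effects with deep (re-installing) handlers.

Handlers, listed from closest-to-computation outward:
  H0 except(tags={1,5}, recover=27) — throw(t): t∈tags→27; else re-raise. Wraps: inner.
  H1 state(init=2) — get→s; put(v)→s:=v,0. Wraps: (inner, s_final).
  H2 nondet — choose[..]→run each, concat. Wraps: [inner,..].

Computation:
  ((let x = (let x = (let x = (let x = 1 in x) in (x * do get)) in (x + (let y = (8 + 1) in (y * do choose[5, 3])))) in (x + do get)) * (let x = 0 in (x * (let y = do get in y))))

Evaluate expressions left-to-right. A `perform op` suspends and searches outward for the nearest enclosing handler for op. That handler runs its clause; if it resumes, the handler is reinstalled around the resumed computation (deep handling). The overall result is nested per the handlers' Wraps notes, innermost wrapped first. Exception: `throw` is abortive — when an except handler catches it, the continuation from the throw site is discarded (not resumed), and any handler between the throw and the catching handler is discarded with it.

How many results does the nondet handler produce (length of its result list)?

Answer: 2

Evaluation trace:
get @ H1 ⇒ 2
choose[5, 3] @ H2
  branch[0] choose=5:
    get @ H1 ⇒ 2
    get @ H1 ⇒ 2
    H0 returns 0
    H1 returns (0, 2)
    H2 returns [(0, 2)]
  branch[1] choose=3:
    get @ H1 ⇒ 2
    get @ H1 ⇒ 2
    H0 returns 0
    H1 returns (0, 2)
    H2 returns [(0, 2)]
= [(0, 2), (0, 2)]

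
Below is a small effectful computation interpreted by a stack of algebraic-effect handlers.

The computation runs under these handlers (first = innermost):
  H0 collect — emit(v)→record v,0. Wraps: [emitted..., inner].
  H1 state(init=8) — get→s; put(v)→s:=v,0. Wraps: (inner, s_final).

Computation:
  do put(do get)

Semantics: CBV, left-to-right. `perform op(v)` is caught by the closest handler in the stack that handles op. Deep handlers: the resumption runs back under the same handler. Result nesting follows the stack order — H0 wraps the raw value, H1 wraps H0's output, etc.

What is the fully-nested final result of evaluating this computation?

Step-by-step:
get @ H1 ⇒ 8
put(8) @ H1 ⇒ s:=8
H0 returns [0]
H1 returns ([0], 8)
= ([0], 8)

Answer: ([0], 8)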